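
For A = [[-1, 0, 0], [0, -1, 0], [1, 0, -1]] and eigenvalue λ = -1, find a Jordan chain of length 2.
v_1 = [[1, 0, -3]]^T, v_2 = [[0, 0, 1]]^T

We seek v_1 ∈ ker((A + I)^2) \ ker(A + I), then set v_{i+1} = (A + I) v_i.

One such chain is v_1 = [[1, 0, -3]]^T, v_2 = [[0, 0, 1]]^T. Check: (A + I) v_2 = [[0, 0, 0]]^T = 0.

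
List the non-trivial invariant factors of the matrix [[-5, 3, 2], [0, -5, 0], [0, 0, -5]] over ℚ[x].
The Jordan structure of A has elementary divisors (x + 5)^2, (x + 5). Arranging the block sizes at each eigenvalue in decreasing order and taking row products gives the invariant factors.

Invariant factors (smallest first, each dividing the next): x + 5, (x + 5)^2.

Check: the last factor (x + 5)^2 is the minimal polynomial, and the product (x + 5)^3 is the characteristic polynomial.

x + 5, (x + 5)^2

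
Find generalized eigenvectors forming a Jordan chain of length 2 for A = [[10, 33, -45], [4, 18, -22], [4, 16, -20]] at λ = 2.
v_1 = [[0, 4, 3]]^T, v_2 = [[-3, -2, -2]]^T

We seek v_1 ∈ ker((A - 2I)^2) \ ker(A - 2I), then set v_{i+1} = (A - 2I) v_i.

One such chain is v_1 = [[0, 4, 3]]^T, v_2 = [[-3, -2, -2]]^T. Check: (A - 2I) v_2 = [[0, 0, 0]]^T = 0.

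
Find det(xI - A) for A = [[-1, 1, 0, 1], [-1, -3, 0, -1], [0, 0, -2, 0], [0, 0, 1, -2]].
xI - A = [[x + 1, -1, 0, -1], [1, x + 3, 0, 1], [0, 0, x + 2, 0], [0, 0, -1, x + 2]].

Expanding det(xI - A) along the first row:
det(xI - A) = + (x + 1)·det([[x + 3, 0, 1], [0, x + 2, 0], [0, -1, x + 2]]) - (-1)·det([[1, 0, 1], [0, x + 2, 0], [0, -1, x + 2]]) + (0)·det([[1, x + 3, 1], [0, 0, 0], [0, 0, x + 2]]) - (-1)·det([[1, x + 3, 0], [0, 0, x + 2], [0, 0, -1]]).

Evaluating gives χ_A(x) = x^4 + 8x^3 + 24x^2 + 32x + 16 = (x + 2)^4.

χ_A(x) = (x + 2)^4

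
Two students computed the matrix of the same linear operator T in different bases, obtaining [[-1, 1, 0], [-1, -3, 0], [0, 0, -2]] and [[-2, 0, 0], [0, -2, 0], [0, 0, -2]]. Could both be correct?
Both have characteristic polynomial (x + 2)^3, but the minimal polynomial of A is (x + 2)^2 while the minimal polynomial of B is x + 2. The minimal polynomial is a similarity invariant, so A and B are not similar.

No.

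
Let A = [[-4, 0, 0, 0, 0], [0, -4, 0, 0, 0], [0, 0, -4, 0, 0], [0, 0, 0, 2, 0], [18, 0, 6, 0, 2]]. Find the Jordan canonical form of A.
The characteristic polynomial is det(xI - A) = (x - 2)^2(x + 4)^3, so the eigenvalues are -4 (algebraic multiplicity 3), 2 (algebraic multiplicity 2).

For λ = -4: rank(A + 4I) = 2. The eigenspace has dimension 5 - 2 = 3, so there are 3 Jordan blocks; the rank sequence gives block sizes [1, 1, 1].

For λ = 2: rank(A - 2I) = 3. The eigenspace has dimension 5 - 3 = 2, so there are 2 Jordan blocks; the rank sequence gives block sizes [1, 1].

Assembling the blocks gives the Jordan form J above.

J = [[-4, 0, 0, 0, 0], [0, -4, 0, 0, 0], [0, 0, -4, 0, 0], [0, 0, 0, 2, 0], [0, 0, 0, 0, 2]]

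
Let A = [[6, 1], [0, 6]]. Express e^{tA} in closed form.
A has Jordan form J = [[6, 1], [0, 6]] with A = PJP^{-1}, so e^{tA} = P e^{tJ} P^{-1}.

For a Jordan block J_k(λ), e^{tJ_k(λ)} = e^{λt} · (I + tN + t^2 N^2/2! + ... + t^{k-1} N^{k-1}/(k-1)!) where N is the nilpotent superdiagonal part.

Assembling the blocks and conjugating back gives the entries of e^{tA} as shown above.

e^{tA} = [[e^{6*t}, t*e^{6*t}], [0, e^{6*t}]]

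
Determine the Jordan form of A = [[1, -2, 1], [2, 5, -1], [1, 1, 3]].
The characteristic polynomial is det(xI - A) = (x - 3)^3, so the eigenvalues are 3 (algebraic multiplicity 3).

For λ = 3: rank(A - 3I) = 2, rank((A - 3I)^2) = 1, rank((A - 3I)^3) = 0. The eigenspace has dimension 3 - 2 = 1, so there is 1 Jordan block; the rank sequence gives block sizes [3].

Assembling the blocks gives the Jordan form J above.

J = [[3, 1, 0], [0, 3, 1], [0, 0, 3]]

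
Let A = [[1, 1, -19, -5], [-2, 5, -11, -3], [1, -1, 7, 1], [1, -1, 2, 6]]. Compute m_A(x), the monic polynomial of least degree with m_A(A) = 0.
m_A(x) = (x - 5)^3(x - 4)

The characteristic polynomial factors as (x - 5)^3(x - 4). The minimal polynomial is ∏(x - λ)^{k_λ} where k_λ is the size of the largest Jordan block at λ.

For λ = 4: rank(A - 4I) = 3, and the largest Jordan block has size 1 (the smallest k with rank((A - 4I)^k) = rank((A - 4I)^(k+1))).
For λ = 5: rank(A - 5I) = 3, and the largest Jordan block has size 3 (the smallest k with rank((A - 5I)^k) = rank((A - 5I)^(k+1))).

So m_A(x) = (x - 5)^3(x - 4).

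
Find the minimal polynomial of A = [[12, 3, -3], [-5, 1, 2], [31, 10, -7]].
The characteristic polynomial factors as x(x - 3)^2. The minimal polynomial is ∏(x - λ)^{k_λ} where k_λ is the size of the largest Jordan block at λ.

For λ = 0: rank(A) = 2, and the largest Jordan block has size 1 (the smallest k with rank(A^k) = rank(A^(k+1))).
For λ = 3: rank(A - 3I) = 2, and the largest Jordan block has size 2 (the smallest k with rank((A - 3I)^k) = rank((A - 3I)^(k+1))).

So m_A(x) = x(x - 3)^2.

m_A(x) = x(x - 3)^2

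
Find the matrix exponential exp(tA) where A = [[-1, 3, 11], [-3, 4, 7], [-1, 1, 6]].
A has Jordan form J = [[3, 1, 0], [0, 3, 1], [0, 0, 3]] with A = PJP^{-1}, so e^{tA} = P e^{tJ} P^{-1}.

For a Jordan block J_k(λ), e^{tJ_k(λ)} = e^{λt} · (I + tN + t^2 N^2/2! + ... + t^{k-1} N^{k-1}/(k-1)!) where N is the nilpotent superdiagonal part.

Assembling the blocks and conjugating back gives the entries of e^{tA} as shown above.

e^{tA} = [[(-2*t^2 - 4*t + 1)*e^{3*t}, t*(t + 3)*e^{3*t}, t*(5*t + 11)*e^{3*t}], [t*(t - 3)*e^{3*t}, (-t^2/2 + t + 1)*e^{3*t}, t*(14 - 5*t)*e^{3*t}/2], [t*(-t - 1)*e^{3*t}, t*(t + 2)*e^{3*t}/2, (5*t^2 + 6*t + 2)*e^{3*t}/2]]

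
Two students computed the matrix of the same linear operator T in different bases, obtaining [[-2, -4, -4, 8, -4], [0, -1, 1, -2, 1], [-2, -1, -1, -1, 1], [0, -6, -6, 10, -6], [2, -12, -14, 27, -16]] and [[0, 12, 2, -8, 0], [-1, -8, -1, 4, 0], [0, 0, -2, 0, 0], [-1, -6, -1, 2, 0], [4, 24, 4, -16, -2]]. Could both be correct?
No.

Both have characteristic polynomial (x + 2)^5 and minimal polynomial (x + 2)^2. But rank(A + 2I) = 2 for A while rank(B + 2I) = 1 for B, so the number of Jordan blocks at λ = -2 differs. A and B are not similar.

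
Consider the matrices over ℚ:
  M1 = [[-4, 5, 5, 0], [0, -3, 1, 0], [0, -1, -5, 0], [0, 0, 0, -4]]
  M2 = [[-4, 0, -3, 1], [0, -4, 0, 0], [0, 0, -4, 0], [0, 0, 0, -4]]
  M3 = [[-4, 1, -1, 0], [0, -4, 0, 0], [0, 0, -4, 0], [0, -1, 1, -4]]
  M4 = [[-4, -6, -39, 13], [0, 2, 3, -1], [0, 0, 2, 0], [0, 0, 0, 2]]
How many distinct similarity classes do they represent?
2 classes: {M1, M2, M3}, {M4}

Characteristic polynomials: χ_{M1} = (x + 4)^4, χ_{M2} = (x + 4)^4, χ_{M3} = (x + 4)^4, χ_{M4} = (x - 2)^3(x + 4).

{M1, M2, M3}: invariant factors x + 4, x + 4, (x + 4)^2.

{M4}: invariant factors x - 2, (x - 2)^2(x + 4).

Matrices are similar if and only if their invariant-factor lists agree; the partition into similarity classes is {M1, M2, M3}, {M4}.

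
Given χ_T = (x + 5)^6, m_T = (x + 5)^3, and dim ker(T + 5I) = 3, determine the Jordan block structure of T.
Jordan blocks: (-5, 3), (-5, 2), (-5, 1)

λ = -5: algebraic multiplicity 6 (exponent in χ_T), largest block size 3 (exponent in m_T), 3 blocks (geometric multiplicity). These force block sizes [3, 2, 1].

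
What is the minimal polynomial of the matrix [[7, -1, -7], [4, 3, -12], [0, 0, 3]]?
The characteristic polynomial factors as (x - 5)^2(x - 3). The minimal polynomial is ∏(x - λ)^{k_λ} where k_λ is the size of the largest Jordan block at λ.

For λ = 3: rank(A - 3I) = 2, and the largest Jordan block has size 1 (the smallest k with rank((A - 3I)^k) = rank((A - 3I)^(k+1))).
For λ = 5: rank(A - 5I) = 2, and the largest Jordan block has size 2 (the smallest k with rank((A - 5I)^k) = rank((A - 5I)^(k+1))).

So m_A(x) = (x - 5)^2(x - 3).

m_A(x) = (x - 5)^2(x - 3)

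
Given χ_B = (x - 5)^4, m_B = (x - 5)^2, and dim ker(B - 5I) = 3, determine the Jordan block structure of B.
Jordan blocks: (5, 2), (5, 1), (5, 1)

λ = 5: algebraic multiplicity 4 (exponent in χ_B), largest block size 2 (exponent in m_B), 3 blocks (geometric multiplicity). These force block sizes [2, 1, 1].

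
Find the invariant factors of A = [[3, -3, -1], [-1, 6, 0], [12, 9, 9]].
The Jordan structure of A has elementary divisors (x - 6)^3. Arranging the block sizes at each eigenvalue in decreasing order and taking row products gives the invariant factors.

Invariant factors (smallest first, each dividing the next): (x - 6)^3.

Check: the last factor (x - 6)^3 is the minimal polynomial, and the product (x - 6)^3 is the characteristic polynomial.

(x - 6)^3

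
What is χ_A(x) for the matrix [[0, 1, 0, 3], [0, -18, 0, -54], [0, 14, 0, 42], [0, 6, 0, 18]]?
χ_A(x) = x^4

xI - A = [[x, -1, 0, -3], [0, x + 18, 0, 54], [0, -14, x, -42], [0, -6, 0, x - 18]].

Expanding det(xI - A) along the first row:
det(xI - A) = + (x)·det([[x + 18, 0, 54], [-14, x, -42], [-6, 0, x - 18]]) - (-1)·det([[0, 0, 54], [0, x, -42], [0, 0, x - 18]]) + (0)·det([[0, x + 18, 54], [0, -14, -42], [0, -6, x - 18]]) - (-3)·det([[0, x + 18, 0], [0, -14, x], [0, -6, 0]]).

Evaluating gives χ_A(x) = x^4.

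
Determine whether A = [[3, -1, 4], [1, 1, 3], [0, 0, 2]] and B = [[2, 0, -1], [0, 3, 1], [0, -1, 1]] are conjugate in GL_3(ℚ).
Yes.

Two matrices over a field are similar if and only if they have the same invariant factors.

Both A and B have characteristic polynomial (x - 2)^3 and minimal polynomial (x - 2)^3. Computing further, both have invariant factors (x - 2)^3. Hence A and B are similar.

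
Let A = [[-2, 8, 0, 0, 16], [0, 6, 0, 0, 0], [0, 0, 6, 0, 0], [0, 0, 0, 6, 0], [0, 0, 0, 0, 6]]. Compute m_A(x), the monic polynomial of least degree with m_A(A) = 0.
The characteristic polynomial factors as (x - 6)^4(x + 2). The minimal polynomial is ∏(x - λ)^{k_λ} where k_λ is the size of the largest Jordan block at λ.

For λ = -2: rank(A + 2I) = 4, and the largest Jordan block has size 1 (the smallest k with rank((A + 2I)^k) = rank((A + 2I)^(k+1))).
For λ = 6: rank(A - 6I) = 1, and the largest Jordan block has size 1 (the smallest k with rank((A - 6I)^k) = rank((A - 6I)^(k+1))).

So m_A(x) = (x - 6)(x + 2).

m_A(x) = (x - 6)(x + 2)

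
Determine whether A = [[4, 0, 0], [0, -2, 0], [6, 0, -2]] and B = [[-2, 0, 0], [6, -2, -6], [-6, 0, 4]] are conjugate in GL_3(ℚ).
Yes.

Two matrices over a field are similar if and only if they have the same invariant factors.

Both A and B have characteristic polynomial (x - 4)(x + 2)^2 and minimal polynomial (x - 4)(x + 2). Computing further, both have invariant factors x + 2, (x - 4)(x + 2). Hence A and B are similar.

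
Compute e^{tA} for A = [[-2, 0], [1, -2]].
e^{tA} = [[e^{-2*t}, 0], [t*e^{-2*t}, e^{-2*t}]]

A has Jordan form J = [[-2, 1], [0, -2]] with A = PJP^{-1}, so e^{tA} = P e^{tJ} P^{-1}.

For a Jordan block J_k(λ), e^{tJ_k(λ)} = e^{λt} · (I + tN + t^2 N^2/2! + ... + t^{k-1} N^{k-1}/(k-1)!) where N is the nilpotent superdiagonal part.

Assembling the blocks and conjugating back gives the entries of e^{tA} as shown above.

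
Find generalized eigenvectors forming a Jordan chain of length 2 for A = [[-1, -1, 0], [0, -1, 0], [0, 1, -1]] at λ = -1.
We seek v_1 ∈ ker((A + I)^2) \ ker(A + I), then set v_{i+1} = (A + I) v_i.

One such chain is v_1 = [[0, 1, 0]]^T, v_2 = [[-1, 0, 1]]^T. Check: (A + I) v_2 = [[0, 0, 0]]^T = 0.

v_1 = [[0, 1, 0]]^T, v_2 = [[-1, 0, 1]]^T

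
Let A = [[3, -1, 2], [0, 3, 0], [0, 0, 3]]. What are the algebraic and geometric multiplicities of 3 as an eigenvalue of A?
algebraic multiplicity 3, geometric multiplicity 2

The characteristic polynomial is (x - 3)^3, so the factor x - 3 appears with exponent 3: the algebraic multiplicity is 3.

rank(A - 3I) = 1, so the eigenspace has dimension 3 - 1 = 2: the geometric multiplicity is 2.

Since 2 < 3, A is not diagonalizable.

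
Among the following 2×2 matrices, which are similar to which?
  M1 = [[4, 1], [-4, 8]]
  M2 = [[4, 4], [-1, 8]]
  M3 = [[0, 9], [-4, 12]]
Characteristic polynomials: χ_{M1} = (x - 6)^2, χ_{M2} = (x - 6)^2, χ_{M3} = (x - 6)^2.

{M1, M2, M3}: invariant factors (x - 6)^2.

Matrices are similar if and only if their invariant-factor lists agree; the partition into similarity classes is {M1, M2, M3}.

1 class: {M1, M2, M3}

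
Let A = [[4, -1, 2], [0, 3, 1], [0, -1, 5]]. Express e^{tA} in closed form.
A has Jordan form J = [[4, 1, 0], [0, 4, 1], [0, 0, 4]] with A = PJP^{-1}, so e^{tA} = P e^{tJ} P^{-1}.

For a Jordan block J_k(λ), e^{tJ_k(λ)} = e^{λt} · (I + tN + t^2 N^2/2! + ... + t^{k-1} N^{k-1}/(k-1)!) where N is the nilpotent superdiagonal part.

Assembling the blocks and conjugating back gives the entries of e^{tA} as shown above.

e^{tA} = [[e^{4*t}, t*(-t - 2)*e^{4*t}/2, t*(t + 4)*e^{4*t}/2], [0, (1 - t)*e^{4*t}, t*e^{4*t}], [0, -t*e^{4*t}, (t + 1)*e^{4*t}]]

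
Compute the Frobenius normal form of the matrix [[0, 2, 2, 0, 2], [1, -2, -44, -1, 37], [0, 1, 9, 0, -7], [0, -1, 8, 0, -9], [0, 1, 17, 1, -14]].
R = [[0, 0, 0, 0, 16], [1, 0, 0, 0, 16], [0, 1, 0, 0, -8], [0, 0, 1, 0, -16], [0, 0, 0, 1, -7]]

The invariant factors of A (the non-unit diagonal entries of the Smith normal form of xI - A over ℚ[x]) are (x - 1)(x + 2)^4, each dividing the next. The characteristic polynomial is their product, (x - 1)(x + 2)^4.

The rational canonical form is the block-diagonal matrix of companion matrices C(f_i):
R = [[0, 0, 0, 0, 16], [1, 0, 0, 0, 16], [0, 1, 0, 0, -8], [0, 0, 1, 0, -16], [0, 0, 0, 1, -7]].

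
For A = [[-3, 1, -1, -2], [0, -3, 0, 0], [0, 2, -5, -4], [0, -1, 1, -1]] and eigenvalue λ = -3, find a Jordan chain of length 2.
v_1 = [[4, 2, 1, 0]]^T, v_2 = [[1, 0, 2, -1]]^T

We seek v_1 ∈ ker((A + 3I)^2) \ ker(A + 3I), then set v_{i+1} = (A + 3I) v_i.

One such chain is v_1 = [[4, 2, 1, 0]]^T, v_2 = [[1, 0, 2, -1]]^T. Check: (A + 3I) v_2 = [[0, 0, 0, 0]]^T = 0.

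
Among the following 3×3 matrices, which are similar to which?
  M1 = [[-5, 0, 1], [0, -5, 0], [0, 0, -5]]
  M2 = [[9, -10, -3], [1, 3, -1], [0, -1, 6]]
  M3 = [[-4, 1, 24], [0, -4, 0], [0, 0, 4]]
Characteristic polynomials: χ_{M1} = (x + 5)^3, χ_{M2} = (x - 6)^3, χ_{M3} = (x - 4)(x + 4)^2.

{M1}: invariant factors x + 5, (x + 5)^2.

{M2}: invariant factors (x - 6)^3.

{M3}: invariant factors (x - 4)(x + 4)^2.

Matrices are similar if and only if their invariant-factor lists agree; the partition into similarity classes is {M1}, {M2}, {M3}.

3 classes: {M1}, {M2}, {M3}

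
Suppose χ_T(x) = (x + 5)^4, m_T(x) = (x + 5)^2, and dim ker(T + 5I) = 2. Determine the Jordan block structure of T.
λ = -5: algebraic multiplicity 4 (exponent in χ_T), largest block size 2 (exponent in m_T), 2 blocks (geometric multiplicity). These force block sizes [2, 2].

Jordan blocks: (-5, 2), (-5, 2)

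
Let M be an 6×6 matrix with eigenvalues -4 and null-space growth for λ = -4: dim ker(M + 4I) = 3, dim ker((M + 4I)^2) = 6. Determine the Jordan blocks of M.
Jordan blocks: (-4, 2), (-4, 2), (-4, 2)

λ = -4: successive nullity increments [3, 3] count blocks of size ≥ k; block sizes are [2, 2, 2].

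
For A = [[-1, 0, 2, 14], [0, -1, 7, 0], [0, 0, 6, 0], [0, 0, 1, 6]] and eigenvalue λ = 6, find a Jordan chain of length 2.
We seek v_1 ∈ ker((A - 6I)^2) \ ker(A - 6I), then set v_{i+1} = (A - 6I) v_i.

One such chain is v_1 = [[4, 1, 1, 2]]^T, v_2 = [[2, 0, 0, 1]]^T. Check: (A - 6I) v_2 = [[0, 0, 0, 0]]^T = 0.

v_1 = [[4, 1, 1, 2]]^T, v_2 = [[2, 0, 0, 1]]^T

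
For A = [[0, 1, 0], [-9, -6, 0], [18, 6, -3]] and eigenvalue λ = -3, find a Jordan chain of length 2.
We seek v_1 ∈ ker((A + 3I)^2) \ ker(A + 3I), then set v_{i+1} = (A + 3I) v_i.

One such chain is v_1 = [[-2, 7, -14]]^T, v_2 = [[1, -3, 6]]^T. Check: (A + 3I) v_2 = [[0, 0, 0]]^T = 0.

v_1 = [[-2, 7, -14]]^T, v_2 = [[1, -3, 6]]^T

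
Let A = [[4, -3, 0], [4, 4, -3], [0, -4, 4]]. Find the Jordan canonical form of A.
The characteristic polynomial is det(xI - A) = (x - 4)^3, so the eigenvalues are 4 (algebraic multiplicity 3).

For λ = 4: rank(A - 4I) = 2, rank((A - 4I)^2) = 1, rank((A - 4I)^3) = 0. The eigenspace has dimension 3 - 2 = 1, so there is 1 Jordan block; the rank sequence gives block sizes [3].

Assembling the blocks gives the Jordan form J above.

J = [[4, 1, 0], [0, 4, 1], [0, 0, 4]]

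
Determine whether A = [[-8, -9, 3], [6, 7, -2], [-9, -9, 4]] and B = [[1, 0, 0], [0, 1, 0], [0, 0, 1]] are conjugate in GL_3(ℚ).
Both have characteristic polynomial (x - 1)^3, but the minimal polynomial of A is (x - 1)^2 while the minimal polynomial of B is x - 1. The minimal polynomial is a similarity invariant, so A and B are not similar.

No.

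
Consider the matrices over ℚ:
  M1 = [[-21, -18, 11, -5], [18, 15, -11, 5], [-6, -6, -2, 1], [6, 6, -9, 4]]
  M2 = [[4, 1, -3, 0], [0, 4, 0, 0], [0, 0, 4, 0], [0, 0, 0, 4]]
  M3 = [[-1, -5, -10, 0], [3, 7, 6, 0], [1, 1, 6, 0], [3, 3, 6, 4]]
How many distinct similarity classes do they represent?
2 classes: {M1}, {M2, M3}

Characteristic polynomials: χ_{M1} = (x - 1)^2(x + 3)^2, χ_{M2} = (x - 4)^4, χ_{M3} = (x - 4)^4.

{M1}: invariant factors x + 3, (x - 1)^2(x + 3).

{M2, M3}: invariant factors x - 4, x - 4, (x - 4)^2.

Matrices are similar if and only if their invariant-factor lists agree; the partition into similarity classes is {M1}, {M2, M3}.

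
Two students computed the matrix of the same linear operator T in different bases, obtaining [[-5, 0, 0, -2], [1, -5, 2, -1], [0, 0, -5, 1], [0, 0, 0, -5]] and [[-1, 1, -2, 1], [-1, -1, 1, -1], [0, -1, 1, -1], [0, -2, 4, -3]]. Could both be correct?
No.

trace(A) = -20 but trace(B) = -4. The trace is a similarity invariant, so A and B are not similar.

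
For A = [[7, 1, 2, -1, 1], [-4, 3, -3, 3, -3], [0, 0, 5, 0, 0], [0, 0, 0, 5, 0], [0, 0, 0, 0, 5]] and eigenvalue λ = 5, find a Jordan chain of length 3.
v_1 = [[0, -2, 1, 2, 2]]^T, v_2 = [[0, 1, 0, 0, 0]]^T, v_3 = [[1, -2, 0, 0, 0]]^T

We seek v_1 ∈ ker((A - 5I)^3) \ ker((A - 5I)^2), then set v_{i+1} = (A - 5I) v_i.

One such chain is v_1 = [[0, -2, 1, 2, 2]]^T, v_2 = [[0, 1, 0, 0, 0]]^T, v_3 = [[1, -2, 0, 0, 0]]^T. Check: (A - 5I) v_3 = [[0, 0, 0, 0, 0]]^T = 0.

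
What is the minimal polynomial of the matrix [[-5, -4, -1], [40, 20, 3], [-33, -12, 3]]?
m_A(x) = (x - 6)^3

The characteristic polynomial factors as (x - 6)^3. The minimal polynomial is ∏(x - λ)^{k_λ} where k_λ is the size of the largest Jordan block at λ.

For λ = 6: rank(A - 6I) = 2, and the largest Jordan block has size 3 (the smallest k with rank((A - 6I)^k) = rank((A - 6I)^(k+1))).

So m_A(x) = (x - 6)^3.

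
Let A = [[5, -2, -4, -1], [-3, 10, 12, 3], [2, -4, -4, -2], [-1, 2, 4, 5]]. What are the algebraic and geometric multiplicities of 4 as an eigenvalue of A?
algebraic multiplicity 4, geometric multiplicity 3

The characteristic polynomial is (x - 4)^4, so the factor x - 4 appears with exponent 4: the algebraic multiplicity is 4.

rank(A - 4I) = 1, so the eigenspace has dimension 4 - 1 = 3: the geometric multiplicity is 3.

Since 3 < 4, A is not diagonalizable.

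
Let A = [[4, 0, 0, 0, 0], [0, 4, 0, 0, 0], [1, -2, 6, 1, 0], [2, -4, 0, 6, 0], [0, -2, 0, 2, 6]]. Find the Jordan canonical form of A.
J = [[4, 0, 0, 0, 0], [0, 4, 0, 0, 0], [0, 0, 6, 1, 0], [0, 0, 0, 6, 0], [0, 0, 0, 0, 6]]

The characteristic polynomial is det(xI - A) = (x - 6)^3(x - 4)^2, so the eigenvalues are 4 (algebraic multiplicity 2), 6 (algebraic multiplicity 3).

For λ = 4: rank(A - 4I) = 3. The eigenspace has dimension 5 - 3 = 2, so there are 2 Jordan blocks; the rank sequence gives block sizes [1, 1].

For λ = 6: rank(A - 6I) = 3, rank((A - 6I)^2) = 2. The eigenspace has dimension 5 - 3 = 2, so there are 2 Jordan blocks; the rank sequence gives block sizes [2, 1].

Assembling the blocks gives the Jordan form J above.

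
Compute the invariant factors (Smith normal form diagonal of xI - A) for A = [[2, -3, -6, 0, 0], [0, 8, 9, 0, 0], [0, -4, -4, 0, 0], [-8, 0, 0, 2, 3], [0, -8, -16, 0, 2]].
(x - 2)^2, (x - 2)^3

The Jordan structure of A has elementary divisors (x - 2)^3, (x - 2)^2. Arranging the block sizes at each eigenvalue in decreasing order and taking row products gives the invariant factors.

Invariant factors (smallest first, each dividing the next): (x - 2)^2, (x - 2)^3.

Check: the last factor (x - 2)^3 is the minimal polynomial, and the product (x - 2)^5 is the characteristic polynomial.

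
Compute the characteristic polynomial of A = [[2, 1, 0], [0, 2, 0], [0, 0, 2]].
χ_A(x) = (x - 2)^3

xI - A = [[x - 2, -1, 0], [0, x - 2, 0], [0, 0, x - 2]].

Expanding det(xI - A) along the first row:
det(xI - A) = + (x - 2)·det([[x - 2, 0], [0, x - 2]]) - (-1)·det([[0, 0], [0, x - 2]]) + (0)·det([[0, x - 2], [0, 0]]).

Evaluating gives χ_A(x) = x^3 - 6x^2 + 12x - 8 = (x - 2)^3.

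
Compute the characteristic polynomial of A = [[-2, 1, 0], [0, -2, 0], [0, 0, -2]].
xI - A = [[x + 2, -1, 0], [0, x + 2, 0], [0, 0, x + 2]].

Expanding det(xI - A) along the first row:
det(xI - A) = + (x + 2)·det([[x + 2, 0], [0, x + 2]]) - (-1)·det([[0, 0], [0, x + 2]]) + (0)·det([[0, x + 2], [0, 0]]).

Evaluating gives χ_A(x) = x^3 + 6x^2 + 12x + 8 = (x + 2)^3.

χ_A(x) = (x + 2)^3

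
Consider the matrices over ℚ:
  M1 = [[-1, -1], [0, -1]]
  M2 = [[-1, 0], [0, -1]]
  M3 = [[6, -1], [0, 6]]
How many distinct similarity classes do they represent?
3 classes: {M1}, {M2}, {M3}

Characteristic polynomials: χ_{M1} = (x + 1)^2, χ_{M2} = (x + 1)^2, χ_{M3} = (x - 6)^2.

{M1}: invariant factors (x + 1)^2.

{M2}: invariant factors x + 1, x + 1.

{M3}: invariant factors (x - 6)^2.

Matrices are similar if and only if their invariant-factor lists agree; the partition into similarity classes is {M1}, {M2}, {M3}.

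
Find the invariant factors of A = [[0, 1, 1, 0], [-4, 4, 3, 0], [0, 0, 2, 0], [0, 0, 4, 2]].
x - 2, (x - 2)^3

The Jordan structure of A has elementary divisors (x - 2)^3, (x - 2). Arranging the block sizes at each eigenvalue in decreasing order and taking row products gives the invariant factors.

Invariant factors (smallest first, each dividing the next): x - 2, (x - 2)^3.

Check: the last factor (x - 2)^3 is the minimal polynomial, and the product (x - 2)^4 is the characteristic polynomial.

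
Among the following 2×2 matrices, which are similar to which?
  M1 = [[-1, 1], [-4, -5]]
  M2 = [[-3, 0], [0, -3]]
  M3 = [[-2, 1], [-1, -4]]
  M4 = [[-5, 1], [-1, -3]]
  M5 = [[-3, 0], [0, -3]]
Characteristic polynomials: χ_{M1} = (x + 3)^2, χ_{M2} = (x + 3)^2, χ_{M3} = (x + 3)^2, χ_{M4} = (x + 4)^2, χ_{M5} = (x + 3)^2.

{M1, M3}: invariant factors (x + 3)^2.

{M2, M5}: invariant factors x + 3, x + 3.

{M4}: invariant factors (x + 4)^2.

Matrices are similar if and only if their invariant-factor lists agree; the partition into similarity classes is {M1, M3}, {M2, M5}, {M4}.

3 classes: {M1, M3}, {M2, M5}, {M4}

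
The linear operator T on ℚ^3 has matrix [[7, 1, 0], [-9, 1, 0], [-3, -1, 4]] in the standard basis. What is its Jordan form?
The characteristic polynomial is det(xI - A) = (x - 4)^3, so the eigenvalues are 4 (algebraic multiplicity 3).

For λ = 4: rank(A - 4I) = 1, rank((A - 4I)^2) = 0. The eigenspace has dimension 3 - 1 = 2, so there are 2 Jordan blocks; the rank sequence gives block sizes [2, 1].

Assembling the blocks gives the Jordan form J above.

J = [[4, 1, 0], [0, 4, 0], [0, 0, 4]]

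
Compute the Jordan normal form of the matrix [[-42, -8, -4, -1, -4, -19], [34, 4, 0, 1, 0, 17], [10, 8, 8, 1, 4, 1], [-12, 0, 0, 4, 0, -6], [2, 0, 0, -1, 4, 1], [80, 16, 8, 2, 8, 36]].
J = [[-2, 0, 0, 0, 0, 0], [0, 0, 0, 0, 0, 0], [0, 0, 4, 1, 0, 0], [0, 0, 0, 4, 0, 0], [0, 0, 0, 0, 4, 0], [0, 0, 0, 0, 0, 4]]

The characteristic polynomial is det(xI - A) = x(x - 4)^4(x + 2), so the eigenvalues are -2 (algebraic multiplicity 1), 0 (algebraic multiplicity 1), 4 (algebraic multiplicity 4).

For λ = -2: algebraic multiplicity 1 gives one 1×1 block.

For λ = 0: algebraic multiplicity 1 gives one 1×1 block.

For λ = 4: rank(A - 4I) = 3, rank((A - 4I)^2) = 2. The eigenspace has dimension 6 - 3 = 3, so there are 3 Jordan blocks; the rank sequence gives block sizes [2, 1, 1].

Assembling the blocks gives the Jordan form J above.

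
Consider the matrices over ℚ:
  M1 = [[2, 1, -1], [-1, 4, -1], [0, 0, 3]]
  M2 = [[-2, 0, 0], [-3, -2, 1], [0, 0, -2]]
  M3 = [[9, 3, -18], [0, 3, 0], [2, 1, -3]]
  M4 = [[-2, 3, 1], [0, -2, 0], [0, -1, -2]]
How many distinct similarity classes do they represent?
Characteristic polynomials: χ_{M1} = (x - 3)^3, χ_{M2} = (x + 2)^3, χ_{M3} = (x - 3)^3, χ_{M4} = (x + 2)^3.

{M1, M3}: invariant factors x - 3, (x - 3)^2.

{M2}: invariant factors x + 2, (x + 2)^2.

{M4}: invariant factors (x + 2)^3.

Matrices are similar if and only if their invariant-factor lists agree; the partition into similarity classes is {M1, M3}, {M2}, {M4}.

3 classes: {M1, M3}, {M2}, {M4}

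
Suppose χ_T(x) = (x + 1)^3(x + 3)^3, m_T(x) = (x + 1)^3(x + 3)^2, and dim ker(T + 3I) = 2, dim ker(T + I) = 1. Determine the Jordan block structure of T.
λ = -3: algebraic multiplicity 3 (exponent in χ_T), largest block size 2 (exponent in m_T), 2 blocks (geometric multiplicity). These force block sizes [2, 1].
λ = -1: algebraic multiplicity 3 (exponent in χ_T), largest block size 3 (exponent in m_T), 1 block (geometric multiplicity). This forces block sizes [3].

Jordan blocks: (-3, 2), (-3, 1), (-1, 3)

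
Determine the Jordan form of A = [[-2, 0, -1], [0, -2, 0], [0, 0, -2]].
J = [[-2, 1, 0], [0, -2, 0], [0, 0, -2]]

The characteristic polynomial is det(xI - A) = (x + 2)^3, so the eigenvalues are -2 (algebraic multiplicity 3).

For λ = -2: rank(A + 2I) = 1, rank((A + 2I)^2) = 0. The eigenspace has dimension 3 - 1 = 2, so there are 2 Jordan blocks; the rank sequence gives block sizes [2, 1].

Assembling the blocks gives the Jordan form J above.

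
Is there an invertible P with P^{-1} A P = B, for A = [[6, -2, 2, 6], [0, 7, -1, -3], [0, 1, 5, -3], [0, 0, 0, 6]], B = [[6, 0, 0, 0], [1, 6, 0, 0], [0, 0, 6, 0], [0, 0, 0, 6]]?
Yes.

Two matrices over a field are similar if and only if they have the same invariant factors.

Both A and B have characteristic polynomial (x - 6)^4 and minimal polynomial (x - 6)^2. Computing further, both have invariant factors x - 6, x - 6, (x - 6)^2. Hence A and B are similar.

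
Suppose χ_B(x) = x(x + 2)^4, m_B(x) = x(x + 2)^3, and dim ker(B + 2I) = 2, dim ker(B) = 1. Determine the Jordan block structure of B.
Jordan blocks: (-2, 3), (-2, 1), (0, 1)

λ = -2: algebraic multiplicity 4 (exponent in χ_B), largest block size 3 (exponent in m_B), 2 blocks (geometric multiplicity). These force block sizes [3, 1].
λ = 0: algebraic multiplicity 1 (exponent in χ_B), largest block size 1 (exponent in m_B), 1 block (geometric multiplicity). This forces block sizes [1].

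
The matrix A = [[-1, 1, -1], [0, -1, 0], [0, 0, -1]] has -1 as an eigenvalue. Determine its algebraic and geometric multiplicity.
algebraic multiplicity 3, geometric multiplicity 2

The characteristic polynomial is (x + 1)^3, so the factor x + 1 appears with exponent 3: the algebraic multiplicity is 3.

rank(A + I) = 1, so the eigenspace has dimension 3 - 1 = 2: the geometric multiplicity is 2.

Since 2 < 3, A is not diagonalizable.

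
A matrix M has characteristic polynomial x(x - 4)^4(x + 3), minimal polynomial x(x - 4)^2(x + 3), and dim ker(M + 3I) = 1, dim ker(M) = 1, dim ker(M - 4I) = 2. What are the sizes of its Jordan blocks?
Jordan blocks: (-3, 1), (0, 1), (4, 2), (4, 2)

λ = -3: algebraic multiplicity 1 (exponent in χ_M), largest block size 1 (exponent in m_M), 1 block (geometric multiplicity). This forces block sizes [1].
λ = 0: algebraic multiplicity 1 (exponent in χ_M), largest block size 1 (exponent in m_M), 1 block (geometric multiplicity). This forces block sizes [1].
λ = 4: algebraic multiplicity 4 (exponent in χ_M), largest block size 2 (exponent in m_M), 2 blocks (geometric multiplicity). These force block sizes [2, 2].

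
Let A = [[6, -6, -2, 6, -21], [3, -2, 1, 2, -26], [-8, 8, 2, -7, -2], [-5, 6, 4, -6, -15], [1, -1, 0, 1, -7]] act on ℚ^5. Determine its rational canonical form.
R = [[0, 0, 0, 0, -27], [1, 0, 0, 0, 27], [0, 1, 0, 0, 18], [0, 0, 1, 0, -10], [0, 0, 0, 1, -7]]

The invariant factors of A (the non-unit diagonal entries of the Smith normal form of xI - A over ℚ[x]) are (x - 1)^2(x + 3)^3, each dividing the next. The characteristic polynomial is their product, (x - 1)^2(x + 3)^3.

The rational canonical form is the block-diagonal matrix of companion matrices C(f_i):
R = [[0, 0, 0, 0, -27], [1, 0, 0, 0, 27], [0, 1, 0, 0, 18], [0, 0, 1, 0, -10], [0, 0, 0, 1, -7]].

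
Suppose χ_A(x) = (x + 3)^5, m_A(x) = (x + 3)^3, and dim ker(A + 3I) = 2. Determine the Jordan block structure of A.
Jordan blocks: (-3, 3), (-3, 2)

λ = -3: algebraic multiplicity 5 (exponent in χ_A), largest block size 3 (exponent in m_A), 2 blocks (geometric multiplicity). These force block sizes [3, 2].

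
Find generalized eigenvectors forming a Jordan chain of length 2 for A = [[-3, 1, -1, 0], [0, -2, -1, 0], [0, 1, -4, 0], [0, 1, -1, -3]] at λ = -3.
We seek v_1 ∈ ker((A + 3I)^2) \ ker(A + 3I), then set v_{i+1} = (A + 3I) v_i.

One such chain is v_1 = [[-1, -1, -2, -2]]^T, v_2 = [[1, 1, 1, 1]]^T. Check: (A + 3I) v_2 = [[0, 0, 0, 0]]^T = 0.

v_1 = [[-1, -1, -2, -2]]^T, v_2 = [[1, 1, 1, 1]]^T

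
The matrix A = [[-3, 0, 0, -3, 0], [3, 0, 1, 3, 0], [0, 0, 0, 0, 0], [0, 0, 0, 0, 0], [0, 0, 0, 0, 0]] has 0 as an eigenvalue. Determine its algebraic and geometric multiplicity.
The characteristic polynomial is x^4(x + 3), so the factor x appears with exponent 4: the algebraic multiplicity is 4.

rank(A) = 2, so the eigenspace has dimension 5 - 2 = 3: the geometric multiplicity is 3.

Since 3 < 4, A is not diagonalizable.

algebraic multiplicity 4, geometric multiplicity 3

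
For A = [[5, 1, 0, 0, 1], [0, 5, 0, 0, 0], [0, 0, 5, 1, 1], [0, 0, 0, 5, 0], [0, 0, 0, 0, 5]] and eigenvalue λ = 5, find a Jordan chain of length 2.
We seek v_1 ∈ ker((A - 5I)^2) \ ker(A - 5I), then set v_{i+1} = (A - 5I) v_i.

One such chain is v_1 = [[-1, 1, 0, 0, 0]]^T, v_2 = [[1, 0, 0, 0, 0]]^T. Check: (A - 5I) v_2 = [[0, 0, 0, 0, 0]]^T = 0.

v_1 = [[-1, 1, 0, 0, 0]]^T, v_2 = [[1, 0, 0, 0, 0]]^T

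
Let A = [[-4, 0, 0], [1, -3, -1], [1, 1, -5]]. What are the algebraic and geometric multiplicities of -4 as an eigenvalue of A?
algebraic multiplicity 3, geometric multiplicity 2

The characteristic polynomial is (x + 4)^3, so the factor x + 4 appears with exponent 3: the algebraic multiplicity is 3.

rank(A + 4I) = 1, so the eigenspace has dimension 3 - 1 = 2: the geometric multiplicity is 2.

Since 2 < 3, A is not diagonalizable.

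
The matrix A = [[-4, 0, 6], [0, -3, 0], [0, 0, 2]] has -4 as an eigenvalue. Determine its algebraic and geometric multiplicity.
algebraic multiplicity 1, geometric multiplicity 1

The characteristic polynomial is (x - 2)(x + 3)(x + 4), so the factor x + 4 appears with exponent 1: the algebraic multiplicity is 1.

rank(A + 4I) = 2, so the eigenspace has dimension 3 - 2 = 1: the geometric multiplicity is 1.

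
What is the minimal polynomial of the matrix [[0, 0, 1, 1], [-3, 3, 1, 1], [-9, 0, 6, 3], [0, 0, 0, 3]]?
The characteristic polynomial factors as (x - 3)^4. The minimal polynomial is ∏(x - λ)^{k_λ} where k_λ is the size of the largest Jordan block at λ.

For λ = 3: rank(A - 3I) = 1, and the largest Jordan block has size 2 (the smallest k with rank((A - 3I)^k) = rank((A - 3I)^(k+1))).

So m_A(x) = (x - 3)^2.

m_A(x) = (x - 3)^2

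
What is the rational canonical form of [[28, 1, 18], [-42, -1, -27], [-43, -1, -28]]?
The invariant factors of A (the non-unit diagonal entries of the Smith normal form of xI - A over ℚ[x]) are (x + 1)(x^2 + 5), each dividing the next. The characteristic polynomial is their product, (x + 1)(x^2 + 5).

The rational canonical form is the block-diagonal matrix of companion matrices C(f_i):
R = [[0, 0, -5], [1, 0, -5], [0, 1, -1]].

Note the characteristic polynomial does not split into linear factors over ℚ, so A has no Jordan form over ℚ; the rational canonical form exists over any field.

R = [[0, 0, -5], [1, 0, -5], [0, 1, -1]]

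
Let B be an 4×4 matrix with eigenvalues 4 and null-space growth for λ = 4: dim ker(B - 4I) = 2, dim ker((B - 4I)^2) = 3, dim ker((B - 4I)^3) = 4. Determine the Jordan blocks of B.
λ = 4: successive nullity increments [2, 1, 1] count blocks of size ≥ k; block sizes are [3, 1].

Jordan blocks: (4, 3), (4, 1)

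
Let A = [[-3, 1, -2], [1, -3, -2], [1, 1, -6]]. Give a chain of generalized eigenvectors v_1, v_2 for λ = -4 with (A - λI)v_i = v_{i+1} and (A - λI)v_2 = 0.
We seek v_1 ∈ ker((A + 4I)^2) \ ker(A + 4I), then set v_{i+1} = (A + 4I) v_i.

One such chain is v_1 = [[0, 1, 0]]^T, v_2 = [[1, 1, 1]]^T. Check: (A + 4I) v_2 = [[0, 0, 0]]^T = 0.

v_1 = [[0, 1, 0]]^T, v_2 = [[1, 1, 1]]^T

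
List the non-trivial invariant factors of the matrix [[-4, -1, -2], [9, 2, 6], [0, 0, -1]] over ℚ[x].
The Jordan structure of A has elementary divisors (x + 1)^2, (x + 1). Arranging the block sizes at each eigenvalue in decreasing order and taking row products gives the invariant factors.

Invariant factors (smallest first, each dividing the next): x + 1, (x + 1)^2.

Check: the last factor (x + 1)^2 is the minimal polynomial, and the product (x + 1)^3 is the characteristic polynomial.

x + 1, (x + 1)^2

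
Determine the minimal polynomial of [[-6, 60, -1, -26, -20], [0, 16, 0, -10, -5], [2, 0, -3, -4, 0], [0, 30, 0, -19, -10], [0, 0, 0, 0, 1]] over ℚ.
The characteristic polynomial factors as (x - 1)^2(x + 4)^2(x + 5). The minimal polynomial is ∏(x - λ)^{k_λ} where k_λ is the size of the largest Jordan block at λ.

For λ = -5: rank(A + 5I) = 4, and the largest Jordan block has size 1 (the smallest k with rank((A + 5I)^k) = rank((A + 5I)^(k+1))).
For λ = -4: rank(A + 4I) = 3, and the largest Jordan block has size 1 (the smallest k with rank((A + 4I)^k) = rank((A + 4I)^(k+1))).
For λ = 1: rank(A - I) = 3, and the largest Jordan block has size 1 (the smallest k with rank((A - I)^k) = rank((A - I)^(k+1))).

So m_A(x) = (x - 1)(x + 4)(x + 5).

m_A(x) = (x - 1)(x + 4)(x + 5)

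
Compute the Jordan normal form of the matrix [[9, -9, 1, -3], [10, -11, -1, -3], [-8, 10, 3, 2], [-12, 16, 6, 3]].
The characteristic polynomial is det(xI - A) = (x - 1)^4, so the eigenvalues are 1 (algebraic multiplicity 4).

For λ = 1: rank(A - I) = 2, rank((A - I)^2) = 1, rank((A - I)^3) = 0. The eigenspace has dimension 4 - 2 = 2, so there are 2 Jordan blocks; the rank sequence gives block sizes [3, 1].

Assembling the blocks gives the Jordan form J above.

J = [[1, 1, 0, 0], [0, 1, 1, 0], [0, 0, 1, 0], [0, 0, 0, 1]]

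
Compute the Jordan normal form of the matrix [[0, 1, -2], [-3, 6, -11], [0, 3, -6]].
J = [[0, 1, 0], [0, 0, 1], [0, 0, 0]]

The characteristic polynomial is det(xI - A) = x^3, so the eigenvalues are 0 (algebraic multiplicity 3).

For λ = 0: rank(A) = 2, rank(A^2) = 1, rank(A^3) = 0. The eigenspace has dimension 3 - 2 = 1, so there is 1 Jordan block; the rank sequence gives block sizes [3].

Assembling the blocks gives the Jordan form J above.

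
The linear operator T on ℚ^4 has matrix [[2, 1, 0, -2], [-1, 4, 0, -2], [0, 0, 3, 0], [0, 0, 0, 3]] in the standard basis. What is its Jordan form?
J = [[3, 1, 0, 0], [0, 3, 0, 0], [0, 0, 3, 0], [0, 0, 0, 3]]

The characteristic polynomial is det(xI - A) = (x - 3)^4, so the eigenvalues are 3 (algebraic multiplicity 4).

For λ = 3: rank(A - 3I) = 1, rank((A - 3I)^2) = 0. The eigenspace has dimension 4 - 1 = 3, so there are 3 Jordan blocks; the rank sequence gives block sizes [2, 1, 1].

Assembling the blocks gives the Jordan form J above.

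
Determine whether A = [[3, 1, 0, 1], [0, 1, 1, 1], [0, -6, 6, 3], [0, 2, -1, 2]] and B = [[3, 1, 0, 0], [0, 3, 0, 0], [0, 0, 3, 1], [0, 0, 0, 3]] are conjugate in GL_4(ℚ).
Yes.

Two matrices over a field are similar if and only if they have the same invariant factors.

Both A and B have characteristic polynomial (x - 3)^4 and minimal polynomial (x - 3)^2. Computing further, both have invariant factors (x - 3)^2, (x - 3)^2. Hence A and B are similar.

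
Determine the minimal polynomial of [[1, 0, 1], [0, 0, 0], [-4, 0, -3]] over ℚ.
The characteristic polynomial factors as x(x + 1)^2. The minimal polynomial is ∏(x - λ)^{k_λ} where k_λ is the size of the largest Jordan block at λ.

For λ = -1: rank(A + I) = 2, and the largest Jordan block has size 2 (the smallest k with rank((A + I)^k) = rank((A + I)^(k+1))).
For λ = 0: rank(A) = 2, and the largest Jordan block has size 1 (the smallest k with rank(A^k) = rank(A^(k+1))).

So m_A(x) = x(x + 1)^2.

m_A(x) = x(x + 1)^2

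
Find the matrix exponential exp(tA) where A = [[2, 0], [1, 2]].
e^{tA} = [[e^{2*t}, 0], [t*e^{2*t}, e^{2*t}]]

A has Jordan form J = [[2, 1], [0, 2]] with A = PJP^{-1}, so e^{tA} = P e^{tJ} P^{-1}.

For a Jordan block J_k(λ), e^{tJ_k(λ)} = e^{λt} · (I + tN + t^2 N^2/2! + ... + t^{k-1} N^{k-1}/(k-1)!) where N is the nilpotent superdiagonal part.

Assembling the blocks and conjugating back gives the entries of e^{tA} as shown above.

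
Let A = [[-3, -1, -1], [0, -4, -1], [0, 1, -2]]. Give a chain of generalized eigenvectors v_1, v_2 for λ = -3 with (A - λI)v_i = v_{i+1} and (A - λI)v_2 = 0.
We seek v_1 ∈ ker((A + 3I)^2) \ ker(A + 3I), then set v_{i+1} = (A + 3I) v_i.

One such chain is v_1 = [[1, 1, 0]]^T, v_2 = [[-1, -1, 1]]^T. Check: (A + 3I) v_2 = [[0, 0, 0]]^T = 0.

v_1 = [[1, 1, 0]]^T, v_2 = [[-1, -1, 1]]^T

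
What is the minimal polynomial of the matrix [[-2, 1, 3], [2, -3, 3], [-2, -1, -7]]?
m_A(x) = (x + 4)^2

The characteristic polynomial factors as (x + 4)^3. The minimal polynomial is ∏(x - λ)^{k_λ} where k_λ is the size of the largest Jordan block at λ.

For λ = -4: rank(A + 4I) = 1, and the largest Jordan block has size 2 (the smallest k with rank((A + 4I)^k) = rank((A + 4I)^(k+1))).

So m_A(x) = (x + 4)^2.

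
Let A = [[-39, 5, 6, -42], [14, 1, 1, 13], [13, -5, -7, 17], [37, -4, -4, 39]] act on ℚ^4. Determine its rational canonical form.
The invariant factors of A (the non-unit diagonal entries of the Smith normal form of xI - A over ℚ[x]) are (x^2 + 3x - 3)^2, each dividing the next. The characteristic polynomial is their product, (x^2 + 3x - 3)^2.

The rational canonical form is the block-diagonal matrix of companion matrices C(f_i):
R = [[0, 0, 0, -9], [1, 0, 0, 18], [0, 1, 0, -3], [0, 0, 1, -6]].

Note the characteristic polynomial does not split into linear factors over ℚ, so A has no Jordan form over ℚ; the rational canonical form exists over any field.

R = [[0, 0, 0, -9], [1, 0, 0, 18], [0, 1, 0, -3], [0, 0, 1, -6]]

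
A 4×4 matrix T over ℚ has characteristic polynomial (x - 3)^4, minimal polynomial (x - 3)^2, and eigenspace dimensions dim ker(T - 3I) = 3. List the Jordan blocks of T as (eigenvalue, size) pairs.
Jordan blocks: (3, 2), (3, 1), (3, 1)

λ = 3: algebraic multiplicity 4 (exponent in χ_T), largest block size 2 (exponent in m_T), 3 blocks (geometric multiplicity). These force block sizes [2, 1, 1].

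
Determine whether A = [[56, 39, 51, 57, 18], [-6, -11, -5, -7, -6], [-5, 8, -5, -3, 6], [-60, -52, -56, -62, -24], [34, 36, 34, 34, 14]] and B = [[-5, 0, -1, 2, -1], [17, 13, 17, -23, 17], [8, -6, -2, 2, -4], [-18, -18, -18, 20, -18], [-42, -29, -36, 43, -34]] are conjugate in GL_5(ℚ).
Yes.

Two matrices over a field are similar if and only if they have the same invariant factors.

Both A and B have characteristic polynomial (x - 2)^2(x + 4)^3 and minimal polynomial (x - 2)(x + 4)^3. Computing further, both have invariant factors x - 2, (x - 2)(x + 4)^3. Hence A and B are similar.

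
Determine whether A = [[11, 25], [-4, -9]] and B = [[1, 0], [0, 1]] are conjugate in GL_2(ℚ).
No.

Both have characteristic polynomial (x - 1)^2, but the minimal polynomial of A is (x - 1)^2 while the minimal polynomial of B is x - 1. The minimal polynomial is a similarity invariant, so A and B are not similar.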